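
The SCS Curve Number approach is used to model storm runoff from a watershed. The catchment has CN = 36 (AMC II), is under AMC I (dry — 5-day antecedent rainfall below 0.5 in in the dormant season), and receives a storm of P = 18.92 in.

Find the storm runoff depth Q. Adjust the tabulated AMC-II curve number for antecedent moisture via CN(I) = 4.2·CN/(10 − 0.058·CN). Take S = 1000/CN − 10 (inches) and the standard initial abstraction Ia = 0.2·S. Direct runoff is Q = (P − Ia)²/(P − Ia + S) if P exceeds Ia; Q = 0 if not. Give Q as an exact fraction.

Q = 2440063609/1178400825 in ≈ 2.071 in

Adjust CN=36 to AMC I: 4.2·36/(10 − 0.058·36) → (756/5) ÷ (989/125) = 18900/989 ≈ 19.110
S = 1000/(18900/989) − 10 = 8000/189 in ≈ 42.328 in
Initial abstraction Ia = S/5 = (8000/189)/5 = 1600/189 ≈ 8.466 in
Since P=18.920 > Ia=8.466: effective rainfall P−Ia = 49397/4725 in
Runoff Q = (P−Ia)²/(P−Ia+S) = (10.454)²/(10.454+42.328) = 2440063609/1178400825 ≈ 2.071 in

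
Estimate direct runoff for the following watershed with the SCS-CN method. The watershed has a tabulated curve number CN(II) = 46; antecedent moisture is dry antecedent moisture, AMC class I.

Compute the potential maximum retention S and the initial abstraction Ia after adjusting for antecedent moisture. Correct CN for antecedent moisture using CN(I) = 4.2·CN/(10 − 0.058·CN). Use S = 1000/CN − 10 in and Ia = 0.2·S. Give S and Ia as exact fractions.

S = 4500/161 in ≈ 27.950 in; Ia = 900/161 in ≈ 5.590 in

CN(I) from CN(II)=46: (4.2·46)/(10 − 0.058·46) = 16100/611 ≈ 26.350
Retention S: 1000/CN − 10 with CN=26.350 → S = 4500/161 ≈ 27.950 in
Ia = 0.2·(4500/161) = 900/161 in ≈ 5.590 in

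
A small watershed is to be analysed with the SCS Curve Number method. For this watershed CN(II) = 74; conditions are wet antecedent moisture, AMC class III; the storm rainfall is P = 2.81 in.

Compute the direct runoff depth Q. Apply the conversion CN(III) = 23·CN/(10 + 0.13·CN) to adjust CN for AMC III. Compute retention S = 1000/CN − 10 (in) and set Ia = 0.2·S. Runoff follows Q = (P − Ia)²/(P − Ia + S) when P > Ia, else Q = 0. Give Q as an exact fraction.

Adjust CN=74 to AMC III: 23·74/(10 + 0.13·74) → 1702 ÷ (981/50) = 85100/981 ≈ 86.748
Max retention: S = 1000/(85100/981) − 10 = 1300/851 in (≈ 1.528 in)
Ia = 0.2·(1300/851) = 260/851 in ≈ 0.306 in
Excess rainfall: 2.810 − 0.306 = 2.504 in; P > Ia so Q > 0
Q: (213131/85100)² ÷ (343131/85100) = 45424823161/29200448100 in (≈ 1.556 in)

Q = 45424823161/29200448100 in ≈ 1.556 in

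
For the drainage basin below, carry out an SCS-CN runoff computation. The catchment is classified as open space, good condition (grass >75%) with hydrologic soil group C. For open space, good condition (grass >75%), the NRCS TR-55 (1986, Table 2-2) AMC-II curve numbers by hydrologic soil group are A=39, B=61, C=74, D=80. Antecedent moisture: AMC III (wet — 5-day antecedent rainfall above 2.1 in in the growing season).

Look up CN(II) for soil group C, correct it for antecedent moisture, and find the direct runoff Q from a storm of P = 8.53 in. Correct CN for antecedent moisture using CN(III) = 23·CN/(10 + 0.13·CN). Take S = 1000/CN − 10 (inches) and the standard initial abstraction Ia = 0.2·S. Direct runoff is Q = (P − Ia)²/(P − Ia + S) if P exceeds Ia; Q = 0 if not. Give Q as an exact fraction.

Q = 489864209409/70624745300 in ≈ 6.936 in

NRCS table: open space, good condition (grass >75%), soil group C → CN(II) = 74
Adjust CN=74 to AMC III: 23·74/(10 + 0.13·74) → 1702 ÷ (981/50) = 85100/981 ≈ 86.748
Max retention: S = 1000/(85100/981) − 10 = 1300/851 in (≈ 1.528 in)
Initial abstraction Ia = S/5 = (1300/851)/5 = 260/851 ≈ 0.306 in
Since P=8.530 > Ia=0.306: effective rainfall P−Ia = 699903/85100 in
Q = (699903/85100)²/((699903/85100) + 1300/851) = (489864209409/7242010000)/(829903/85100) = 489864209409/70624745300 in ≈ 6.936 in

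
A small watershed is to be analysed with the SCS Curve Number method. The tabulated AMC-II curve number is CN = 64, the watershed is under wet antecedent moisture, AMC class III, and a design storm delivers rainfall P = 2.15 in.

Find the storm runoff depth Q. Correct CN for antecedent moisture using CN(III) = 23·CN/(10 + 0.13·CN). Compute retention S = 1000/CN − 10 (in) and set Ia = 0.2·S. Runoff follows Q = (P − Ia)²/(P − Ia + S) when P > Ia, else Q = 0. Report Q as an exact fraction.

CN(III) from CN(II)=64: (23·64)/(10 + 0.13·64) = 18400/229 ≈ 80.349
S = 1000/(18400/229) − 10 = 225/92 in ≈ 2.446 in
Ia = 0.2S: 0.2·2.446 = 0.489 in (exactly 45/92)
Excess rainfall: 2.150 − 0.489 = 1.661 in; P > Ia so Q > 0
Q: (191/115)² ÷ (1889/460) = 145924/217235 in (≈ 0.672 in)

Q = 145924/217235 in ≈ 0.672 in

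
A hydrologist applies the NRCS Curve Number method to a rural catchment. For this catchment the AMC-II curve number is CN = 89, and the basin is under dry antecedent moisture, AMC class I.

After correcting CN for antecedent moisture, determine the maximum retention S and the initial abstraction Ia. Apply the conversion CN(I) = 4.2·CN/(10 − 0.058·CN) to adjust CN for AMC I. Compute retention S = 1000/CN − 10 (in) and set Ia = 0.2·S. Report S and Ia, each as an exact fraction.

S = 5500/1869 in ≈ 2.943 in; Ia = 1100/1869 in ≈ 0.589 in

Adjust CN=89 to AMC I: 4.2·89/(10 − 0.058·89) → (1869/5) ÷ (2419/500) = 186900/2419 ≈ 77.263
S = 1000/(186900/2419) − 10 = 5500/1869 in ≈ 2.943 in
Ia = 0.2·(5500/1869) = 1100/1869 in ≈ 0.589 in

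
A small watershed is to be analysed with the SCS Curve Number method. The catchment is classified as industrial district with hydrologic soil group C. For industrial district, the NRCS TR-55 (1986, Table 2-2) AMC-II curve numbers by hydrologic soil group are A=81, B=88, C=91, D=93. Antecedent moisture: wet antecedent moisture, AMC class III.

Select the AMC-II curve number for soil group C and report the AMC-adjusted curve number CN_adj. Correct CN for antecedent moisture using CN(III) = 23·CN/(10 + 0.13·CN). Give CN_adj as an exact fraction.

NRCS table: industrial district, soil group C → CN(II) = 91
CN(III) from CN(II)=91: (23·91)/(10 + 0.13·91) = 209300/2183 ≈ 95.877

CN_adj = 209300/2183 ≈ 95.877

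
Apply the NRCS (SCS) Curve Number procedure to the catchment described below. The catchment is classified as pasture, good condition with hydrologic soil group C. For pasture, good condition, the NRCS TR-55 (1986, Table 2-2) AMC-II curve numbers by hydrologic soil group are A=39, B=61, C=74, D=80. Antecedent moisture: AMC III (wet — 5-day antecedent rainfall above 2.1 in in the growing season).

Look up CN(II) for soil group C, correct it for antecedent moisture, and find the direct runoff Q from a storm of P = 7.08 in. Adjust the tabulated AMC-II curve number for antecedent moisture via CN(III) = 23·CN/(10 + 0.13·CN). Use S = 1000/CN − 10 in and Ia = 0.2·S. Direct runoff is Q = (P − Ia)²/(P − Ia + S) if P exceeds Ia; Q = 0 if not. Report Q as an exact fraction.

Q = 20772592129/3757739425 in ≈ 5.528 in

NRCS table: pasture, good condition, soil group C → CN(II) = 74
CN(III) from CN(II)=74: (23·74)/(10 + 0.13·74) = 85100/981 ≈ 86.748
Retention S: 1000/CN − 10 with CN=86.748 → S = 1300/851 ≈ 1.528 in
Ia = 0.2·(1300/851) = 260/851 in ≈ 0.306 in
P − Ia = 7.080 − 0.306 = 144127/21275 ≈ 6.774 in (> 0, runoff occurs)
Q: (144127/21275)² ÷ (176627/21275) = 20772592129/3757739425 in (≈ 5.528 in)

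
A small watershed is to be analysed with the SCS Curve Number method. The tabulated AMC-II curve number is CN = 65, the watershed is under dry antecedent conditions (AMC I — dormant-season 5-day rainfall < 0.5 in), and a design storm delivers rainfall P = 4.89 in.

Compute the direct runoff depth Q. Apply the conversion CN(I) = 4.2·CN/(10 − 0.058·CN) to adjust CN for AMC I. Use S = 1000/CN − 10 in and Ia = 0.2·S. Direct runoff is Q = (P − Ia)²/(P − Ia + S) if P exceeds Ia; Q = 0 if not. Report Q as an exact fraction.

Q = 82283041/230376900 in ≈ 0.357 in

Dry (AMC I): CN(I) = 4.2·65/(10 − 0.058·65) = 273/(623/100) = 3900/89 ≈ 43.820
S = 1000/(3900/89) − 10 = 500/39 in ≈ 12.821 in
Initial abstraction Ia = S/5 = (500/39)/5 = 100/39 ≈ 2.564 in
Since P=4.890 > Ia=2.564: effective rainfall P−Ia = 9071/3900 in
Runoff Q = (P−Ia)²/(P−Ia+S) = (2.326)²/(2.326+12.821) = 82283041/230376900 ≈ 0.357 in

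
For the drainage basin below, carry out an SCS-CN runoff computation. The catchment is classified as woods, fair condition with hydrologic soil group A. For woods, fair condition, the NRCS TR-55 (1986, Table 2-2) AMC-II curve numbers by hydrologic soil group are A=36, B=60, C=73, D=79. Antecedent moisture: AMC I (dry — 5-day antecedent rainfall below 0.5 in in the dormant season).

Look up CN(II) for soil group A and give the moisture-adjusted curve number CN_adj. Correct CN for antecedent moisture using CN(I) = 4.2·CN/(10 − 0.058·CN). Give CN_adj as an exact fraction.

NRCS table: woods, fair condition, soil group A → CN(II) = 36
Dry (AMC I): CN(I) = 4.2·36/(10 − 0.058·36) = (756/5)/(989/125) = 18900/989 ≈ 19.110

CN_adj = 18900/989 ≈ 19.110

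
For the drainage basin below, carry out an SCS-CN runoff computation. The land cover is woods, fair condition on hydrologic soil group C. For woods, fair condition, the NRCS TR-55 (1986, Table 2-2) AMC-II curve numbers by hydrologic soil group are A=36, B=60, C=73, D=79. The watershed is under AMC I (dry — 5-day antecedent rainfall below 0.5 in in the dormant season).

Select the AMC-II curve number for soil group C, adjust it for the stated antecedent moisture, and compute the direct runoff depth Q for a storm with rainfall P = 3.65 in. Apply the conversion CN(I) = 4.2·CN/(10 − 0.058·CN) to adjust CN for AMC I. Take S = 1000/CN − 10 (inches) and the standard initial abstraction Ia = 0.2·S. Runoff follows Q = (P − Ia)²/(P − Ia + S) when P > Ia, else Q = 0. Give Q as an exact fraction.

Q = 372605809/1117076660 in ≈ 0.334 in

NRCS table: woods, fair condition, soil group C → CN(II) = 73
CN(I) from CN(II)=73: (4.2·73)/(10 − 0.058·73) = 51100/961 ≈ 53.174
Max retention: S = 1000/(51100/961) − 10 = 4500/511 in (≈ 8.806 in)
Ia = 0.2·(4500/511) = 900/511 in ≈ 1.761 in
Excess rainfall: 3.650 − 1.761 = 1.889 in; P > Ia so Q > 0
Runoff Q = (P−Ia)²/(P−Ia+S) = (1.889)²/(1.889+8.806) = 372605809/1117076660 ≈ 0.334 in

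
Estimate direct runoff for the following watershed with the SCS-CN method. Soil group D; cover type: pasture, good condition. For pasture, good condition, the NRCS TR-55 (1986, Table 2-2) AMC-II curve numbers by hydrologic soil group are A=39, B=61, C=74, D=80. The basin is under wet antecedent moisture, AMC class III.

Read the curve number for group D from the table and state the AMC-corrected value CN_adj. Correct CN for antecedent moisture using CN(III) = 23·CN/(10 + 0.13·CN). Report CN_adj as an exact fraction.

CN_adj = 4600/51 ≈ 90.196

NRCS table: pasture, good condition, soil group D → CN(II) = 80
CN(III) from CN(II)=80: (23·80)/(10 + 0.13·80) = 4600/51 ≈ 90.196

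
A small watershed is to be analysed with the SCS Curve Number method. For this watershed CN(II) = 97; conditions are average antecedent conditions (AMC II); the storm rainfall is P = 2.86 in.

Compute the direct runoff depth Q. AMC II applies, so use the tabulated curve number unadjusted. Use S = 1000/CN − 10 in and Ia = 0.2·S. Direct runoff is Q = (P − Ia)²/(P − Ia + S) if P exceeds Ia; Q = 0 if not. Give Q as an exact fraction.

Q = 184172041/73094350 in ≈ 2.520 in

CN(II) = 97; AMC II needs no correction.
Retention S: 1000/CN − 10 with CN=97.000 → S = 30/97 ≈ 0.309 in
Initial abstraction Ia = S/5 = (30/97)/5 = 6/97 ≈ 0.062 in
P − Ia = 2.860 − 0.062 = 13571/4850 ≈ 2.798 in (> 0, runoff occurs)
Q: (13571/4850)² ÷ (15071/4850) = 184172041/73094350 in (≈ 2.520 in)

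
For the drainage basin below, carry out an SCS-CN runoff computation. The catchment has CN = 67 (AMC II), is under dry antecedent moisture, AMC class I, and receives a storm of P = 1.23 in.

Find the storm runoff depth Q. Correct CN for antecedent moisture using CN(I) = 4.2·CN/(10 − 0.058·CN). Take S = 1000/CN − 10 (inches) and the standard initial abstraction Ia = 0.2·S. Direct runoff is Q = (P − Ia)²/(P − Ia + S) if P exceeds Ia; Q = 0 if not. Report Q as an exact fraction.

CN(I) from CN(II)=67: (4.2·67)/(10 − 0.058·67) = 46900/1019 ≈ 46.026
Retention S: 1000/CN − 10 with CN=46.026 → S = 5500/469 ≈ 11.727 in
Ia = 0.2S: 0.2·11.727 = 2.345 in (exactly 1100/469)
P = 1.230 ≤ Ia = 2.345 in: entire storm abstracted, Q = 0.

Q = 0 in ≈ 0.000 in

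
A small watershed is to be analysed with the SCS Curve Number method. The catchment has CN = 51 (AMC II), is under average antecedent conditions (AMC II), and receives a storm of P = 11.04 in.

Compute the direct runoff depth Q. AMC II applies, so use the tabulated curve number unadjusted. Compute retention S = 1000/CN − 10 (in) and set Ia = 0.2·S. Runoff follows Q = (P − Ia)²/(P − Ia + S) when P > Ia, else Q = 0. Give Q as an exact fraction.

Average conditions: CN = 51 (no AMC adjustment).
S = 1000/51 − 10 = 490/51 in ≈ 9.608 in
Ia = 0.2·(490/51) = 98/51 in ≈ 1.922 in
Excess rainfall: 11.040 − 1.922 = 9.118 in; P > Ia so Q > 0
Q: (11626/1275)² ÷ (23876/1275) = 33790969/7610475 in (≈ 4.440 in)

Q = 33790969/7610475 in ≈ 4.440 in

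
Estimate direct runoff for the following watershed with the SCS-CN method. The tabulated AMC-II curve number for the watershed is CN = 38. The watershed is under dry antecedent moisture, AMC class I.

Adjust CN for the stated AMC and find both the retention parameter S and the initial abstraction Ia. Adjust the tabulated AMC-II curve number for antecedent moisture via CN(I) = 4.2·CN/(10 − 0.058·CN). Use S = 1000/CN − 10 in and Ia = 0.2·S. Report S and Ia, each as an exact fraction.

S = 15500/399 in ≈ 38.847 in; Ia = 3100/399 in ≈ 7.769 in

Adjust CN=38 to AMC I: 4.2·38/(10 − 0.058·38) → (798/5) ÷ (1949/250) = 39900/1949 ≈ 20.472
Max retention: S = 1000/(39900/1949) − 10 = 15500/399 in (≈ 38.847 in)
Initial abstraction Ia = S/5 = (15500/399)/5 = 3100/399 ≈ 7.769 in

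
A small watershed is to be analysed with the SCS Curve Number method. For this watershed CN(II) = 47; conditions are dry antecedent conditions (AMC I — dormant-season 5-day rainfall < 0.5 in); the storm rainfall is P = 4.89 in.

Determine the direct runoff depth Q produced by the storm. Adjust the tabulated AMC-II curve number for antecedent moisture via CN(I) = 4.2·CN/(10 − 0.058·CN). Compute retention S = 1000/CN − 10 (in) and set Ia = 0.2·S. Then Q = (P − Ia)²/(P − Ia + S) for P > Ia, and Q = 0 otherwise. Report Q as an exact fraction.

Q = 0 in ≈ 0.000 in

CN(I) from CN(II)=47: (4.2·47)/(10 − 0.058·47) = 98700/3637 ≈ 27.138
S = 1000/(98700/3637) − 10 = 26500/987 in ≈ 26.849 in
Ia = 0.2S: 0.2·26.849 = 5.370 in (exactly 5300/987)
P = 4.890 ≤ Ia = 5.370 in: entire storm abstracted, Q = 0.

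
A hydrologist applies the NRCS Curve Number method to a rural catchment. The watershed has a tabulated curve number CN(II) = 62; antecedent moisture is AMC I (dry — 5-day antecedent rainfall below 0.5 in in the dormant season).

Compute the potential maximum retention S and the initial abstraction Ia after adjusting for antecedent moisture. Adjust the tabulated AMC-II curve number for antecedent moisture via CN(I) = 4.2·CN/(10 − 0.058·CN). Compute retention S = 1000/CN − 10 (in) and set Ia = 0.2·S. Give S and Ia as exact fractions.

S = 9500/651 in ≈ 14.593 in; Ia = 1900/651 in ≈ 2.919 in

Adjust CN=62 to AMC I: 4.2·62/(10 − 0.058·62) → (1302/5) ÷ (1601/250) = 65100/1601 ≈ 40.662
Retention S: 1000/CN − 10 with CN=40.662 → S = 9500/651 ≈ 14.593 in
Ia = 0.2S: 0.2·14.593 = 2.919 in (exactly 1900/651)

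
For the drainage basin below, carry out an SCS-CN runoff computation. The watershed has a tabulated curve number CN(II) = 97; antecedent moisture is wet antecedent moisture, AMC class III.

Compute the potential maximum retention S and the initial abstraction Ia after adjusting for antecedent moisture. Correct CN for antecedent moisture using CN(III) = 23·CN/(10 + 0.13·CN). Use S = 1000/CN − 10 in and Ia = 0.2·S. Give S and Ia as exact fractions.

CN(III) from CN(II)=97: (23·97)/(10 + 0.13·97) = 223100/2261 ≈ 98.673
Max retention: S = 1000/(223100/2261) − 10 = 300/2231 in (≈ 0.134 in)
Ia = 0.2·(300/2231) = 60/2231 in ≈ 0.027 in

S = 300/2231 in ≈ 0.134 in; Ia = 60/2231 in ≈ 0.027 in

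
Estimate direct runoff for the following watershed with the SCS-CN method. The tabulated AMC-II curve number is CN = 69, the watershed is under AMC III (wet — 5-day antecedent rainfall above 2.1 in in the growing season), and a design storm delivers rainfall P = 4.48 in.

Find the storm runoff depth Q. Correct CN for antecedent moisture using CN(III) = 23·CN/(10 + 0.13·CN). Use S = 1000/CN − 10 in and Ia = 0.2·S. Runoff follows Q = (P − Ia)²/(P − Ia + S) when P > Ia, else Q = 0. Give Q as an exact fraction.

Adjust CN=69 to AMC III: 23·69/(10 + 0.13·69) → 1587 ÷ (1897/100) = 158700/1897 ≈ 83.658
Retention S: 1000/CN − 10 with CN=83.658 → S = 3100/1587 ≈ 1.953 in
Ia = 0.2·(3100/1587) = 620/1587 in ≈ 0.391 in
Excess rainfall: 4.480 − 0.391 = 4.089 in; P > Ia so Q > 0
Runoff Q = (P−Ia)²/(P−Ia+S) = (4.089)²/(4.089+1.953) = 1645194721/594490200 ≈ 2.767 in

Q = 1645194721/594490200 in ≈ 2.767 in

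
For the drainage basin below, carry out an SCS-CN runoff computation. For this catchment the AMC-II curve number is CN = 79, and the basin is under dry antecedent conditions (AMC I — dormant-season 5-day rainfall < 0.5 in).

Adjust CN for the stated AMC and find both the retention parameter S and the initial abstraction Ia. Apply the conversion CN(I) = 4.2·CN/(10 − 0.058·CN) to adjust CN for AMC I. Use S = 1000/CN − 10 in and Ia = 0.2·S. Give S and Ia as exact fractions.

Adjust CN=79 to AMC I: 4.2·79/(10 − 0.058·79) → (1659/5) ÷ (2709/500) = 7900/129 ≈ 61.240
Retention S: 1000/CN − 10 with CN=61.240 → S = 500/79 ≈ 6.329 in
Initial abstraction Ia = S/5 = (500/79)/5 = 100/79 ≈ 1.266 in

S = 500/79 in ≈ 6.329 in; Ia = 100/79 in ≈ 1.266 in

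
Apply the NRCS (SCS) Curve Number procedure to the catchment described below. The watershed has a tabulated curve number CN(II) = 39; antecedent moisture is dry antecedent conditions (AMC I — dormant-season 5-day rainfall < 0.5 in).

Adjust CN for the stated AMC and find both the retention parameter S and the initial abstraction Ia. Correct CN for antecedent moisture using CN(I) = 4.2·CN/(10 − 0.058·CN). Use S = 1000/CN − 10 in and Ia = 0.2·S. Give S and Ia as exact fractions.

Dry (AMC I): CN(I) = 4.2·39/(10 − 0.058·39) = (819/5)/(3869/500) = 81900/3869 ≈ 21.168
S = 1000/(81900/3869) − 10 = 30500/819 in ≈ 37.241 in
Initial abstraction Ia = S/5 = (30500/819)/5 = 6100/819 ≈ 7.448 in

S = 30500/819 in ≈ 37.241 in; Ia = 6100/819 in ≈ 7.448 in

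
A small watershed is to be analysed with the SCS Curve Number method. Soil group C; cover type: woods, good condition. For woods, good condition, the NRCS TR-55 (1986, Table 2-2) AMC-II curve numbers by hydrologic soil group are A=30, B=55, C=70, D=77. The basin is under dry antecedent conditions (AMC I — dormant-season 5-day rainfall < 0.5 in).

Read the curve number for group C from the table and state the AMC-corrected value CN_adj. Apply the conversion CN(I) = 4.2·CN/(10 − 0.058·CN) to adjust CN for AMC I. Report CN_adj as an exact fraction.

CN_adj = 4900/99 ≈ 49.495

NRCS table: woods, good condition, soil group C → CN(II) = 70
Adjust CN=70 to AMC I: 4.2·70/(10 − 0.058·70) → 294 ÷ (297/50) = 4900/99 ≈ 49.495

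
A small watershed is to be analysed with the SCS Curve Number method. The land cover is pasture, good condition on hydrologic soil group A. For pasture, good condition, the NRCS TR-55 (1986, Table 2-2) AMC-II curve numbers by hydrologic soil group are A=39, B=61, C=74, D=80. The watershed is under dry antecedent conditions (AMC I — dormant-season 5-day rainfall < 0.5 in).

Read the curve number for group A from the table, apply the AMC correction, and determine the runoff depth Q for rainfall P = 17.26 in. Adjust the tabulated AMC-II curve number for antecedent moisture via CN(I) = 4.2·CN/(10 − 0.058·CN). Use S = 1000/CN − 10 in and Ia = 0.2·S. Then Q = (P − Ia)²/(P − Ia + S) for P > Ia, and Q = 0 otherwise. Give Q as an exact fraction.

NRCS table: pasture, good condition, soil group A → CN(II) = 39
Dry (AMC I): CN(I) = 4.2·39/(10 − 0.058·39) = (819/5)/(3869/500) = 81900/3869 ≈ 21.168
S = 1000/(81900/3869) − 10 = 30500/819 in ≈ 37.241 in
Initial abstraction Ia = S/5 = (30500/819)/5 = 6100/819 ≈ 7.448 in
P − Ia = 17.260 − 7.448 = 401797/40950 ≈ 9.812 in (> 0, runoff occurs)
Q = (401797/40950)²/((401797/40950) + 30500/819) = (161440829209/1676902500)/(1926797/40950) = 161440829209/78902337150 in ≈ 2.046 in

Q = 161440829209/78902337150 in ≈ 2.046 in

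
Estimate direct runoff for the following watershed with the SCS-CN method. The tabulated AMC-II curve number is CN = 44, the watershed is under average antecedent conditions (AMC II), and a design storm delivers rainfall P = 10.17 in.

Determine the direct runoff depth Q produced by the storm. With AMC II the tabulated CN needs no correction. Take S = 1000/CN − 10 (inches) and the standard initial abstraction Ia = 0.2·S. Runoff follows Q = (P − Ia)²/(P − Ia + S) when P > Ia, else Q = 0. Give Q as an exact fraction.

CN(II) = 44; AMC II needs no correction.
Retention S: 1000/CN − 10 with CN=44.000 → S = 140/11 ≈ 12.727 in
Ia = 0.2S: 0.2·12.727 = 2.545 in (exactly 28/11)
P − Ia = 10.170 − 2.545 = 8387/1100 ≈ 7.625 in (> 0, runoff occurs)
Runoff Q = (P−Ia)²/(P−Ia+S) = (7.625)²/(7.625+12.727) = 70341769/24625700 ≈ 2.856 in

Q = 70341769/24625700 in ≈ 2.856 in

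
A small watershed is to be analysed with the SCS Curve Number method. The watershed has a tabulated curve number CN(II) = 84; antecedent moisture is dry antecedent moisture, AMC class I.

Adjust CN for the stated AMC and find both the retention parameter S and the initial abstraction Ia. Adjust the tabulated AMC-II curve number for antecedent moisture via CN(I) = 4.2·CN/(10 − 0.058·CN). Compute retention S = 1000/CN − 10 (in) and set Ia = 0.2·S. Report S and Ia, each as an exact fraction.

S = 2000/441 in ≈ 4.535 in; Ia = 400/441 in ≈ 0.907 in

CN(I) from CN(II)=84: (4.2·84)/(10 − 0.058·84) = 44100/641 ≈ 68.799
Retention S: 1000/CN − 10 with CN=68.799 → S = 2000/441 ≈ 4.535 in
Ia = 0.2·(2000/441) = 400/441 in ≈ 0.907 in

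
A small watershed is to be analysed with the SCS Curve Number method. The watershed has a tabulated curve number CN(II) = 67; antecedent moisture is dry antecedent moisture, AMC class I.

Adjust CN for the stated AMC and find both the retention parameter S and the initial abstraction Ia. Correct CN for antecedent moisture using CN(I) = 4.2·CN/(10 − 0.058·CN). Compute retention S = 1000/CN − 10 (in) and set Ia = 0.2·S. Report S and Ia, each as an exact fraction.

Dry (AMC I): CN(I) = 4.2·67/(10 − 0.058·67) = (1407/5)/(3057/500) = 46900/1019 ≈ 46.026
Max retention: S = 1000/(46900/1019) − 10 = 5500/469 in (≈ 11.727 in)
Initial abstraction Ia = S/5 = (5500/469)/5 = 1100/469 ≈ 2.345 in

S = 5500/469 in ≈ 11.727 in; Ia = 1100/469 in ≈ 2.345 in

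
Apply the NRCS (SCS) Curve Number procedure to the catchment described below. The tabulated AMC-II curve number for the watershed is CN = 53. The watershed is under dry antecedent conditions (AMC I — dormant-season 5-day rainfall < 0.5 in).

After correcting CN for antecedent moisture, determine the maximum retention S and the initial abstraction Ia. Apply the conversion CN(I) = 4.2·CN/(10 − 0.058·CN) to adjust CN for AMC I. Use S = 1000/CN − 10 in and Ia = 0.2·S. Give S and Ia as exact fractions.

S = 23500/1113 in ≈ 21.114 in; Ia = 4700/1113 in ≈ 4.223 in

CN(I) from CN(II)=53: (4.2·53)/(10 − 0.058·53) = 111300/3463 ≈ 32.140
Max retention: S = 1000/(111300/3463) − 10 = 23500/1113 in (≈ 21.114 in)
Ia = 0.2·(23500/1113) = 4700/1113 in ≈ 4.223 in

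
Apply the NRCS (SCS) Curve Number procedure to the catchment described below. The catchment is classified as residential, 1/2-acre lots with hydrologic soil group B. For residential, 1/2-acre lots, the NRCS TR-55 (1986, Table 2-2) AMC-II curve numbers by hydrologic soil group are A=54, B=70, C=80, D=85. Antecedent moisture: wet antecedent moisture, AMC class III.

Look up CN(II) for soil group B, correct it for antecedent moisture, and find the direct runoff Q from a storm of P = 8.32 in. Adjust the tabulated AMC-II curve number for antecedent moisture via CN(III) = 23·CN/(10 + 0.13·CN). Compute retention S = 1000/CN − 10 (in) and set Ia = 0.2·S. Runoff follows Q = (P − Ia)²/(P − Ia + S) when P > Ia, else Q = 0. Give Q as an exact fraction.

NRCS table: residential, 1/2-acre lots, soil group B → CN(II) = 70
Adjust CN=70 to AMC III: 23·70/(10 + 0.13·70) → 1610 ÷ (191/10) = 16100/191 ≈ 84.293
S = 1000/(16100/191) − 10 = 300/161 in ≈ 1.863 in
Ia = 0.2·(300/161) = 60/161 in ≈ 0.373 in
Since P=8.320 > Ia=0.373: effective rainfall P−Ia = 31988/4025 in
Runoff Q = (P−Ia)²/(P−Ia+S) = (7.947)²/(7.947+1.863) = 63952009/9933700 ≈ 6.438 in

Q = 63952009/9933700 in ≈ 6.438 in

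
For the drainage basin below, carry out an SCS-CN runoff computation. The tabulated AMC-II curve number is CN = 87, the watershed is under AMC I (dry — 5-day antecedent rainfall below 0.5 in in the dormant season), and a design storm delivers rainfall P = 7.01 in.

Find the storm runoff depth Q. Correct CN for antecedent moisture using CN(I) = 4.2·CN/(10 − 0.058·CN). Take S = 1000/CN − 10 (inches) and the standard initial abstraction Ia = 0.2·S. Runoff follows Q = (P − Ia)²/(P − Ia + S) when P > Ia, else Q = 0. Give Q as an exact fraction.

Q = 1324172628529/328992822900 in ≈ 4.025 in

CN(I) from CN(II)=87: (4.2·87)/(10 − 0.058·87) = 182700/2477 ≈ 73.759
Max retention: S = 1000/(182700/2477) − 10 = 6500/1827 in (≈ 3.558 in)
Initial abstraction Ia = S/5 = (6500/1827)/5 = 1300/1827 ≈ 0.712 in
P − Ia = 7.010 − 0.712 = 1150727/182700 ≈ 6.298 in (> 0, runoff occurs)
Q: (1150727/182700)² ÷ (1800727/182700) = 1324172628529/328992822900 in (≈ 4.025 in)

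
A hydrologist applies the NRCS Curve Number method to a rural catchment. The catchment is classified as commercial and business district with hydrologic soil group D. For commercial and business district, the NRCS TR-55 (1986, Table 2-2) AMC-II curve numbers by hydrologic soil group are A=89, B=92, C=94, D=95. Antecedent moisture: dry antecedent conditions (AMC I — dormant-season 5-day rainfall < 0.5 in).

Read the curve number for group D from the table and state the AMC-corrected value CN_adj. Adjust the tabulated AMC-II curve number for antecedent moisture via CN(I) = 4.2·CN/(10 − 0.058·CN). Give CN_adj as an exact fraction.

CN_adj = 39900/449 ≈ 88.864

NRCS table: commercial and business district, soil group D → CN(II) = 95
Dry (AMC I): CN(I) = 4.2·95/(10 − 0.058·95) = 399/(449/100) = 39900/449 ≈ 88.864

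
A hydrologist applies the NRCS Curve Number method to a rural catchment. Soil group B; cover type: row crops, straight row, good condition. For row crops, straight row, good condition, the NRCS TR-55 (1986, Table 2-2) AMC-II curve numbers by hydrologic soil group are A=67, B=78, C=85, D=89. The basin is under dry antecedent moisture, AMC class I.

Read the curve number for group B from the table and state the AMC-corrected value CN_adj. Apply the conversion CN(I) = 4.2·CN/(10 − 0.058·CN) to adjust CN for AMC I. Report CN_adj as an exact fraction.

CN_adj = 81900/1369 ≈ 59.825

NRCS table: row crops, straight row, good condition, soil group B → CN(II) = 78
CN(I) from CN(II)=78: (4.2·78)/(10 − 0.058·78) = 81900/1369 ≈ 59.825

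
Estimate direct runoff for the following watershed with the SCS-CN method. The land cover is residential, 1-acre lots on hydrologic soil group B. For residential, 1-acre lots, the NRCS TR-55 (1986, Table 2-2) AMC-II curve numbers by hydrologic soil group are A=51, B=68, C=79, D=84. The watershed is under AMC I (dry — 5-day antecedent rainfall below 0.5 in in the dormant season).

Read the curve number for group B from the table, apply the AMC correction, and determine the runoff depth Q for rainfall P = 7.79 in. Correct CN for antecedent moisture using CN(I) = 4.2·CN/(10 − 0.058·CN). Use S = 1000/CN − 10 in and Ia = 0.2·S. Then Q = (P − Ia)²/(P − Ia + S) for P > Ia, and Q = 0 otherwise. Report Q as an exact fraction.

NRCS table: residential, 1-acre lots, soil group B → CN(II) = 68
CN(I) from CN(II)=68: (4.2·68)/(10 − 0.058·68) = 35700/757 ≈ 47.160
Max retention: S = 1000/(35700/757) − 10 = 4000/357 in (≈ 11.204 in)
Ia = 0.2S: 0.2·11.204 = 2.241 in (exactly 800/357)
Excess rainfall: 7.790 − 2.241 = 5.549 in; P > Ia so Q > 0
Q = (198103/35700)²/((198103/35700) + 4000/357) = (39244798609/1274490000)/(598103/35700) = 39244798609/21352277100 in ≈ 1.838 in

Q = 39244798609/21352277100 in ≈ 1.838 in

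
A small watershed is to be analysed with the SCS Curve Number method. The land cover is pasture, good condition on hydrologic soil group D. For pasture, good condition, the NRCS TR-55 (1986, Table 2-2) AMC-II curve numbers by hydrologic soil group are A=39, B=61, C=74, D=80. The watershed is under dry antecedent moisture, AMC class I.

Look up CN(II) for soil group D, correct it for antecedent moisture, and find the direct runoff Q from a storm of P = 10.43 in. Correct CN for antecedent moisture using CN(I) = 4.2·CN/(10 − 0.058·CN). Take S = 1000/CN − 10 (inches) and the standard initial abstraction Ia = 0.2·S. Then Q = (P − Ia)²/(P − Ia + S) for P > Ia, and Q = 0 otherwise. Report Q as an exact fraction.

NRCS table: pasture, good condition, soil group D → CN(II) = 80
CN(I) from CN(II)=80: (4.2·80)/(10 − 0.058·80) = 4200/67 ≈ 62.687
Max retention: S = 1000/(4200/67) − 10 = 125/21 in (≈ 5.952 in)
Ia = 0.2·(125/21) = 25/21 in ≈ 1.190 in
Excess rainfall: 10.430 − 1.190 = 9.240 in; P > Ia so Q > 0
Q = (19403/2100)²/((19403/2100) + 125/21) = (376476409/4410000)/(31903/2100) = 376476409/66996300 in ≈ 5.619 in

Q = 376476409/66996300 in ≈ 5.619 in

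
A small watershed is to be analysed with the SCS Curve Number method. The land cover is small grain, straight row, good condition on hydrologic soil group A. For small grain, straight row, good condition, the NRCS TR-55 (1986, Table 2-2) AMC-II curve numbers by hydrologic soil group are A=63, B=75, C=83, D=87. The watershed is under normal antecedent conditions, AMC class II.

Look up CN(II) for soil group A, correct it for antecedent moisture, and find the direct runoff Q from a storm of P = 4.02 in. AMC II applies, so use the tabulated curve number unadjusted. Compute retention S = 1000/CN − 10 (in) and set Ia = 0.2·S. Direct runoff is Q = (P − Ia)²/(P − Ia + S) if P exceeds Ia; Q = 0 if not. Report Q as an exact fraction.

Q = 80335369/86508450 in ≈ 0.929 in

NRCS table: small grain, straight row, good condition, soil group A → CN(II) = 63
Average conditions: CN = 63 (no AMC adjustment).
Max retention: S = 1000/63 − 10 = 370/63 in (≈ 5.873 in)
Ia = 0.2S: 0.2·5.873 = 1.175 in (exactly 74/63)
Excess rainfall: 4.020 − 1.175 = 2.845 in; P > Ia so Q > 0
Runoff Q = (P−Ia)²/(P−Ia+S) = (2.845)²/(2.845+5.873) = 80335369/86508450 ≈ 0.929 in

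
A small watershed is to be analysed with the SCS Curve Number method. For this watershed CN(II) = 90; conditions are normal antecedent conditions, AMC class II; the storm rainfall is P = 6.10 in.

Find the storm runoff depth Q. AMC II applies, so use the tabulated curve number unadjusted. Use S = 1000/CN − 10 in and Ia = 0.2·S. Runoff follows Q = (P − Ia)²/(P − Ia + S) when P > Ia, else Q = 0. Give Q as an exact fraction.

Q = 279841/56610 in ≈ 4.943 in

CN(II) = 90; AMC II needs no correction.
Retention S: 1000/CN − 10 with CN=90.000 → S = 10/9 ≈ 1.111 in
Initial abstraction Ia = S/5 = (10/9)/5 = 2/9 ≈ 0.222 in
Since P=6.100 > Ia=0.222: effective rainfall P−Ia = 529/90 in
Q: (529/90)² ÷ (629/90) = 279841/56610 in (≈ 4.943 in)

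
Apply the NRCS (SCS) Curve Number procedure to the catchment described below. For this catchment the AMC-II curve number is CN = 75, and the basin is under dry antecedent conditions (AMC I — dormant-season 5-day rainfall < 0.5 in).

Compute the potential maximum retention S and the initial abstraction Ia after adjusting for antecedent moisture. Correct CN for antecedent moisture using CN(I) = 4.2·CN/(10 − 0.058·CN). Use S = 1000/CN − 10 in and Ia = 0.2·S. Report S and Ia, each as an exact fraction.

S = 500/63 in ≈ 7.937 in; Ia = 100/63 in ≈ 1.587 in

CN(I) from CN(II)=75: (4.2·75)/(10 − 0.058·75) = 6300/113 ≈ 55.752
Retention S: 1000/CN − 10 with CN=55.752 → S = 500/63 ≈ 7.937 in
Ia = 0.2·(500/63) = 100/63 in ≈ 1.587 in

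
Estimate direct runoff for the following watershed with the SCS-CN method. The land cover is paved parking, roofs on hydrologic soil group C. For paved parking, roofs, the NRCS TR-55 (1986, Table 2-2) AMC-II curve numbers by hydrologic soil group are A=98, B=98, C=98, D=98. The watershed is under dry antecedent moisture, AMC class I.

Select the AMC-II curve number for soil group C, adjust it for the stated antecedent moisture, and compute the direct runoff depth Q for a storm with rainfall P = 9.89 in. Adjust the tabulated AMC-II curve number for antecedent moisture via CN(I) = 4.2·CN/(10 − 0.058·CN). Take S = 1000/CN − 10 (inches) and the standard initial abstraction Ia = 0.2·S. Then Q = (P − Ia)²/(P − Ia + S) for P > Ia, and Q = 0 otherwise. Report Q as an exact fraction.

NRCS table: paved parking, roofs, soil group C → CN(II) = 98
Adjust CN=98 to AMC I: 4.2·98/(10 − 0.058·98) → (2058/5) ÷ (1079/250) = 102900/1079 ≈ 95.366
Retention S: 1000/CN − 10 with CN=95.366 → S = 500/1029 ≈ 0.486 in
Ia = 0.2S: 0.2·0.486 = 0.097 in (exactly 100/1029)
Since P=9.890 > Ia=0.097: effective rainfall P−Ia = 1007681/102900 in
Runoff Q = (P−Ia)²/(P−Ia+S) = (9.793)²/(9.793+0.486) = 1015420997761/108835374900 ≈ 9.330 in

Q = 1015420997761/108835374900 in ≈ 9.330 in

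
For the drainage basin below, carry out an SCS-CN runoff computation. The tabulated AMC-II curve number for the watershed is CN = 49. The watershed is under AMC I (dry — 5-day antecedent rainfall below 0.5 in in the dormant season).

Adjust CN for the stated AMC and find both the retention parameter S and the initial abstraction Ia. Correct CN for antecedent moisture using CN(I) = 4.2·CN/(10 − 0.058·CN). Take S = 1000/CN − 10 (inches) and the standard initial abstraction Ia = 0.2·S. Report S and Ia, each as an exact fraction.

S = 8500/343 in ≈ 24.781 in; Ia = 1700/343 in ≈ 4.956 in

CN(I) from CN(II)=49: (4.2·49)/(10 − 0.058·49) = 34300/1193 ≈ 28.751
Max retention: S = 1000/(34300/1193) − 10 = 8500/343 in (≈ 24.781 in)
Initial abstraction Ia = S/5 = (8500/343)/5 = 1700/343 ≈ 4.956 in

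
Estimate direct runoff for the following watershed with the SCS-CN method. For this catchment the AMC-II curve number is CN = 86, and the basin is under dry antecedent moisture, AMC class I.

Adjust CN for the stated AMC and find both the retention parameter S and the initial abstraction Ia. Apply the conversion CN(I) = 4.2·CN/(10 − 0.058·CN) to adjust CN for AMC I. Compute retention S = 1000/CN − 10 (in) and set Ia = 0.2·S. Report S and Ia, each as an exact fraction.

S = 500/129 in ≈ 3.876 in; Ia = 100/129 in ≈ 0.775 in

Dry (AMC I): CN(I) = 4.2·86/(10 − 0.058·86) = (1806/5)/(1253/250) = 12900/179 ≈ 72.067
Retention S: 1000/CN − 10 with CN=72.067 → S = 500/129 ≈ 3.876 in
Ia = 0.2·(500/129) = 100/129 in ≈ 0.775 in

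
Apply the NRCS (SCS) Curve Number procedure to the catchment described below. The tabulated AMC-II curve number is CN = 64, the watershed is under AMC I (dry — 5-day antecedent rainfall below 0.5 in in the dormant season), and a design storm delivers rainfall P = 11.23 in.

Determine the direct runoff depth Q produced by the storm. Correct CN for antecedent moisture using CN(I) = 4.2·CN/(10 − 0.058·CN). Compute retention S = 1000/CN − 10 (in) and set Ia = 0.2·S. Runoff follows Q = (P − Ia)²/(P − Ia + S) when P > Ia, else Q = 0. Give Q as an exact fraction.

Q = 8958049/2688175 in ≈ 3.332 in

CN(I) from CN(II)=64: (4.2·64)/(10 − 0.058·64) = 5600/131 ≈ 42.748
S = 1000/(5600/131) − 10 = 375/28 in ≈ 13.393 in
Initial abstraction Ia = S/5 = (375/28)/5 = 75/28 ≈ 2.679 in
Since P=11.230 > Ia=2.679: effective rainfall P−Ia = 2993/350 in
Q: (2993/350)² ÷ (15361/700) = 8958049/2688175 in (≈ 3.332 in)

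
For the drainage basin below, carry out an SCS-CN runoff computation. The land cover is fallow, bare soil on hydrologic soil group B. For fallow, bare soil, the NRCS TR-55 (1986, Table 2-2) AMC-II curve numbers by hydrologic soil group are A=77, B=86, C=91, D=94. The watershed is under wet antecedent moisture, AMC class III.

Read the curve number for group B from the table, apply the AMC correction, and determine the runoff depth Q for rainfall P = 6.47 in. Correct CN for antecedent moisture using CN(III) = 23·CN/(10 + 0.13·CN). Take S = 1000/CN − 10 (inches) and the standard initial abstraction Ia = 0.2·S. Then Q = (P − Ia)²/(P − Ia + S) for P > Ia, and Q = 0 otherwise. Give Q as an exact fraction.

NRCS table: fallow, bare soil, soil group B → CN(II) = 86
CN(III) from CN(II)=86: (23·86)/(10 + 0.13·86) = 98900/1059 ≈ 93.390
Max retention: S = 1000/(98900/1059) − 10 = 700/989 in (≈ 0.708 in)
Ia = 0.2S: 0.2·0.708 = 0.142 in (exactly 140/989)
Excess rainfall: 6.470 − 0.142 = 6.328 in; P > Ia so Q > 0
Q = (625883/98900)²/((625883/98900) + 700/989) = (391729529689/9781210000)/(695883/98900) = 391729529689/68822828700 in ≈ 5.692 in

Q = 391729529689/68822828700 in ≈ 5.692 in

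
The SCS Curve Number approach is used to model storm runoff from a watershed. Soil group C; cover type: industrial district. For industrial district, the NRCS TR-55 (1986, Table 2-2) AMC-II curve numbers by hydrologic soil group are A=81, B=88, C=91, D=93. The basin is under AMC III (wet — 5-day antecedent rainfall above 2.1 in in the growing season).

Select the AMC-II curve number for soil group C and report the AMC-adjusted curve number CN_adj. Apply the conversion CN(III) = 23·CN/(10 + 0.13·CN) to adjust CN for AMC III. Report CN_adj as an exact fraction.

NRCS table: industrial district, soil group C → CN(II) = 91
Wet (AMC III): CN(III) = 23·91/(10 + 0.13·91) = 2093/(2183/100) = 209300/2183 ≈ 95.877

CN_adj = 209300/2183 ≈ 95.877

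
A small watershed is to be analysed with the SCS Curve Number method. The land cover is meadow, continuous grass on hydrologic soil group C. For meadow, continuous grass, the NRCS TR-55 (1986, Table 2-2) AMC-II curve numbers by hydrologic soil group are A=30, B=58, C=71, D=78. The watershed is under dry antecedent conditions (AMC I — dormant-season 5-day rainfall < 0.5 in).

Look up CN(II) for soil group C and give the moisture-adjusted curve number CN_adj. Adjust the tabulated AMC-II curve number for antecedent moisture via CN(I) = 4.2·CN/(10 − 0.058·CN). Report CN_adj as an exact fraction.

NRCS table: meadow, continuous grass, soil group C → CN(II) = 71
CN(I) from CN(II)=71: (4.2·71)/(10 − 0.058·71) = 149100/2941 ≈ 50.697

CN_adj = 149100/2941 ≈ 50.697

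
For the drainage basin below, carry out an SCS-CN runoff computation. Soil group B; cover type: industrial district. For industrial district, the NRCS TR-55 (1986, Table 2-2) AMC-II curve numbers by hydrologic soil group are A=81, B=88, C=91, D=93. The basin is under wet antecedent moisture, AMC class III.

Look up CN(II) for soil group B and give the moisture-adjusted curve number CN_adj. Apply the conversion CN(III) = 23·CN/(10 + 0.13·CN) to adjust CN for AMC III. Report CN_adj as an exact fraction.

NRCS table: industrial district, soil group B → CN(II) = 88
Wet (AMC III): CN(III) = 23·88/(10 + 0.13·88) = 2024/(536/25) = 6325/67 ≈ 94.403

CN_adj = 6325/67 ≈ 94.403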